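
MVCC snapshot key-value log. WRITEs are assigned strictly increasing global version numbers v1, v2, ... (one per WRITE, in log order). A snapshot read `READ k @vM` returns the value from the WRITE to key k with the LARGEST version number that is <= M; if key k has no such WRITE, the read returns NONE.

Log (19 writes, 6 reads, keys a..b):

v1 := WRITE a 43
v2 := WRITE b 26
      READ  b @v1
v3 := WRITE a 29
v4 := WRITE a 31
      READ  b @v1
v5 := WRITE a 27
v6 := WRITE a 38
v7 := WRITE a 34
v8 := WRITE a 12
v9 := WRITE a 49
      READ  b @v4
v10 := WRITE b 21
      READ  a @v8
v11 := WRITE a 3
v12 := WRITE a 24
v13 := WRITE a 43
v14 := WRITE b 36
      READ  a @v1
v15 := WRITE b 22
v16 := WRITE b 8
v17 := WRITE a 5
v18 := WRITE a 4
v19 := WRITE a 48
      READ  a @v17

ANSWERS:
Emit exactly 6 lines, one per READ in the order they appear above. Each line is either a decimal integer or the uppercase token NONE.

Answer: NONE
NONE
26
12
43
5

Derivation:
v1: WRITE a=43  (a history now [(1, 43)])
v2: WRITE b=26  (b history now [(2, 26)])
READ b @v1: history=[(2, 26)] -> no version <= 1 -> NONE
v3: WRITE a=29  (a history now [(1, 43), (3, 29)])
v4: WRITE a=31  (a history now [(1, 43), (3, 29), (4, 31)])
READ b @v1: history=[(2, 26)] -> no version <= 1 -> NONE
v5: WRITE a=27  (a history now [(1, 43), (3, 29), (4, 31), (5, 27)])
v6: WRITE a=38  (a history now [(1, 43), (3, 29), (4, 31), (5, 27), (6, 38)])
v7: WRITE a=34  (a history now [(1, 43), (3, 29), (4, 31), (5, 27), (6, 38), (7, 34)])
v8: WRITE a=12  (a history now [(1, 43), (3, 29), (4, 31), (5, 27), (6, 38), (7, 34), (8, 12)])
v9: WRITE a=49  (a history now [(1, 43), (3, 29), (4, 31), (5, 27), (6, 38), (7, 34), (8, 12), (9, 49)])
READ b @v4: history=[(2, 26)] -> pick v2 -> 26
v10: WRITE b=21  (b history now [(2, 26), (10, 21)])
READ a @v8: history=[(1, 43), (3, 29), (4, 31), (5, 27), (6, 38), (7, 34), (8, 12), (9, 49)] -> pick v8 -> 12
v11: WRITE a=3  (a history now [(1, 43), (3, 29), (4, 31), (5, 27), (6, 38), (7, 34), (8, 12), (9, 49), (11, 3)])
v12: WRITE a=24  (a history now [(1, 43), (3, 29), (4, 31), (5, 27), (6, 38), (7, 34), (8, 12), (9, 49), (11, 3), (12, 24)])
v13: WRITE a=43  (a history now [(1, 43), (3, 29), (4, 31), (5, 27), (6, 38), (7, 34), (8, 12), (9, 49), (11, 3), (12, 24), (13, 43)])
v14: WRITE b=36  (b history now [(2, 26), (10, 21), (14, 36)])
READ a @v1: history=[(1, 43), (3, 29), (4, 31), (5, 27), (6, 38), (7, 34), (8, 12), (9, 49), (11, 3), (12, 24), (13, 43)] -> pick v1 -> 43
v15: WRITE b=22  (b history now [(2, 26), (10, 21), (14, 36), (15, 22)])
v16: WRITE b=8  (b history now [(2, 26), (10, 21), (14, 36), (15, 22), (16, 8)])
v17: WRITE a=5  (a history now [(1, 43), (3, 29), (4, 31), (5, 27), (6, 38), (7, 34), (8, 12), (9, 49), (11, 3), (12, 24), (13, 43), (17, 5)])
v18: WRITE a=4  (a history now [(1, 43), (3, 29), (4, 31), (5, 27), (6, 38), (7, 34), (8, 12), (9, 49), (11, 3), (12, 24), (13, 43), (17, 5), (18, 4)])
v19: WRITE a=48  (a history now [(1, 43), (3, 29), (4, 31), (5, 27), (6, 38), (7, 34), (8, 12), (9, 49), (11, 3), (12, 24), (13, 43), (17, 5), (18, 4), (19, 48)])
READ a @v17: history=[(1, 43), (3, 29), (4, 31), (5, 27), (6, 38), (7, 34), (8, 12), (9, 49), (11, 3), (12, 24), (13, 43), (17, 5), (18, 4), (19, 48)] -> pick v17 -> 5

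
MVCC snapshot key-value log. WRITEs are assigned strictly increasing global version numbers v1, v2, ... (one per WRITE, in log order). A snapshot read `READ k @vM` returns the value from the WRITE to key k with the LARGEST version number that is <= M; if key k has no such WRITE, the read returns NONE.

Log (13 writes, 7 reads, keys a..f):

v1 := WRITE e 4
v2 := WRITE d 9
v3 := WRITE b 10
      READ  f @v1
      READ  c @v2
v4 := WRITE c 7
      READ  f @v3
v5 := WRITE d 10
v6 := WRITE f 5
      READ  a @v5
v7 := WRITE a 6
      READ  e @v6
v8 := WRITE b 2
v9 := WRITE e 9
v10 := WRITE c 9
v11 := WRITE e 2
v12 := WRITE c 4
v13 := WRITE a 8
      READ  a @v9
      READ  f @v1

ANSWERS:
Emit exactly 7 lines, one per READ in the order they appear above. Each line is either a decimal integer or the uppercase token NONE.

Answer: NONE
NONE
NONE
NONE
4
6
NONE

Derivation:
v1: WRITE e=4  (e history now [(1, 4)])
v2: WRITE d=9  (d history now [(2, 9)])
v3: WRITE b=10  (b history now [(3, 10)])
READ f @v1: history=[] -> no version <= 1 -> NONE
READ c @v2: history=[] -> no version <= 2 -> NONE
v4: WRITE c=7  (c history now [(4, 7)])
READ f @v3: history=[] -> no version <= 3 -> NONE
v5: WRITE d=10  (d history now [(2, 9), (5, 10)])
v6: WRITE f=5  (f history now [(6, 5)])
READ a @v5: history=[] -> no version <= 5 -> NONE
v7: WRITE a=6  (a history now [(7, 6)])
READ e @v6: history=[(1, 4)] -> pick v1 -> 4
v8: WRITE b=2  (b history now [(3, 10), (8, 2)])
v9: WRITE e=9  (e history now [(1, 4), (9, 9)])
v10: WRITE c=9  (c history now [(4, 7), (10, 9)])
v11: WRITE e=2  (e history now [(1, 4), (9, 9), (11, 2)])
v12: WRITE c=4  (c history now [(4, 7), (10, 9), (12, 4)])
v13: WRITE a=8  (a history now [(7, 6), (13, 8)])
READ a @v9: history=[(7, 6), (13, 8)] -> pick v7 -> 6
READ f @v1: history=[(6, 5)] -> no version <= 1 -> NONE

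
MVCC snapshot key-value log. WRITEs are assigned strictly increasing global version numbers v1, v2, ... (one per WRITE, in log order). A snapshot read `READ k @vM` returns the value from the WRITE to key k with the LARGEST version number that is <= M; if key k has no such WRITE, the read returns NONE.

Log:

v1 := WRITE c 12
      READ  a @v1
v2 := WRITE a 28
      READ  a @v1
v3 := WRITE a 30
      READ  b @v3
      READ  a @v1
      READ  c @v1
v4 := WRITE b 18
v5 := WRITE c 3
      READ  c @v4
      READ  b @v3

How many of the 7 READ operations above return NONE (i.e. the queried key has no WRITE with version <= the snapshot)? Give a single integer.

Answer: 5

Derivation:
v1: WRITE c=12  (c history now [(1, 12)])
READ a @v1: history=[] -> no version <= 1 -> NONE
v2: WRITE a=28  (a history now [(2, 28)])
READ a @v1: history=[(2, 28)] -> no version <= 1 -> NONE
v3: WRITE a=30  (a history now [(2, 28), (3, 30)])
READ b @v3: history=[] -> no version <= 3 -> NONE
READ a @v1: history=[(2, 28), (3, 30)] -> no version <= 1 -> NONE
READ c @v1: history=[(1, 12)] -> pick v1 -> 12
v4: WRITE b=18  (b history now [(4, 18)])
v5: WRITE c=3  (c history now [(1, 12), (5, 3)])
READ c @v4: history=[(1, 12), (5, 3)] -> pick v1 -> 12
READ b @v3: history=[(4, 18)] -> no version <= 3 -> NONE
Read results in order: ['NONE', 'NONE', 'NONE', 'NONE', '12', '12', 'NONE']
NONE count = 5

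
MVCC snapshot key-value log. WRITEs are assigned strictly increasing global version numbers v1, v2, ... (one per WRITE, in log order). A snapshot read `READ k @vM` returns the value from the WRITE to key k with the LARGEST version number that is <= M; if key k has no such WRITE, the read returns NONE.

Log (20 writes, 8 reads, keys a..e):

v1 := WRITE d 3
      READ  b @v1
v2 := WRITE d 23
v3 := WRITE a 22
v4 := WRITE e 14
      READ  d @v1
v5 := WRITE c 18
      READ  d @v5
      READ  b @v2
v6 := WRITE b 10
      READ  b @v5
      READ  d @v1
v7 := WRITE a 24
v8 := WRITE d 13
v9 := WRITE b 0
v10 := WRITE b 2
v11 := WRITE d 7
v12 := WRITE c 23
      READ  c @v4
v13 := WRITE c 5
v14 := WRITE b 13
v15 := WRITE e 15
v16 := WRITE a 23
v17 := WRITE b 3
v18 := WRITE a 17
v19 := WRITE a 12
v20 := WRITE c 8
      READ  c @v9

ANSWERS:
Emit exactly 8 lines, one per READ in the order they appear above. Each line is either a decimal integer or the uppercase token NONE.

Answer: NONE
3
23
NONE
NONE
3
NONE
18

Derivation:
v1: WRITE d=3  (d history now [(1, 3)])
READ b @v1: history=[] -> no version <= 1 -> NONE
v2: WRITE d=23  (d history now [(1, 3), (2, 23)])
v3: WRITE a=22  (a history now [(3, 22)])
v4: WRITE e=14  (e history now [(4, 14)])
READ d @v1: history=[(1, 3), (2, 23)] -> pick v1 -> 3
v5: WRITE c=18  (c history now [(5, 18)])
READ d @v5: history=[(1, 3), (2, 23)] -> pick v2 -> 23
READ b @v2: history=[] -> no version <= 2 -> NONE
v6: WRITE b=10  (b history now [(6, 10)])
READ b @v5: history=[(6, 10)] -> no version <= 5 -> NONE
READ d @v1: history=[(1, 3), (2, 23)] -> pick v1 -> 3
v7: WRITE a=24  (a history now [(3, 22), (7, 24)])
v8: WRITE d=13  (d history now [(1, 3), (2, 23), (8, 13)])
v9: WRITE b=0  (b history now [(6, 10), (9, 0)])
v10: WRITE b=2  (b history now [(6, 10), (9, 0), (10, 2)])
v11: WRITE d=7  (d history now [(1, 3), (2, 23), (8, 13), (11, 7)])
v12: WRITE c=23  (c history now [(5, 18), (12, 23)])
READ c @v4: history=[(5, 18), (12, 23)] -> no version <= 4 -> NONE
v13: WRITE c=5  (c history now [(5, 18), (12, 23), (13, 5)])
v14: WRITE b=13  (b history now [(6, 10), (9, 0), (10, 2), (14, 13)])
v15: WRITE e=15  (e history now [(4, 14), (15, 15)])
v16: WRITE a=23  (a history now [(3, 22), (7, 24), (16, 23)])
v17: WRITE b=3  (b history now [(6, 10), (9, 0), (10, 2), (14, 13), (17, 3)])
v18: WRITE a=17  (a history now [(3, 22), (7, 24), (16, 23), (18, 17)])
v19: WRITE a=12  (a history now [(3, 22), (7, 24), (16, 23), (18, 17), (19, 12)])
v20: WRITE c=8  (c history now [(5, 18), (12, 23), (13, 5), (20, 8)])
READ c @v9: history=[(5, 18), (12, 23), (13, 5), (20, 8)] -> pick v5 -> 18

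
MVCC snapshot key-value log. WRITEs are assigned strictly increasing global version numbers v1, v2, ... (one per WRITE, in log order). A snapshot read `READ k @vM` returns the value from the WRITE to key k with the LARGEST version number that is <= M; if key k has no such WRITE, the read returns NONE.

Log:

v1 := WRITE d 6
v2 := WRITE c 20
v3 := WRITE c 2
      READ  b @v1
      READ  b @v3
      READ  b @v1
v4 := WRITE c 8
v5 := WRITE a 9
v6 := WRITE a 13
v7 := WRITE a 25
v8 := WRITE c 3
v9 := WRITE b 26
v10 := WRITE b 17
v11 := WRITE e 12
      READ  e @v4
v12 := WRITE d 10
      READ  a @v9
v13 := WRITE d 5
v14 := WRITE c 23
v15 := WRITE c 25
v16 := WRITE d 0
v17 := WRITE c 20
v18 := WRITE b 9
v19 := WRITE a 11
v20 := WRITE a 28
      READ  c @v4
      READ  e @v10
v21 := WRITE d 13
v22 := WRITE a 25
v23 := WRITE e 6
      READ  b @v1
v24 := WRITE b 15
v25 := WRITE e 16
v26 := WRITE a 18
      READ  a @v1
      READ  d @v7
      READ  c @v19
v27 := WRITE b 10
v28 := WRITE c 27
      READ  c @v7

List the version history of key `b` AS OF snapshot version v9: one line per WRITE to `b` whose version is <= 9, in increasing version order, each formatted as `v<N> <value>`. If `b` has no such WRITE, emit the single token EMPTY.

Scan writes for key=b with version <= 9:
  v1 WRITE d 6 -> skip
  v2 WRITE c 20 -> skip
  v3 WRITE c 2 -> skip
  v4 WRITE c 8 -> skip
  v5 WRITE a 9 -> skip
  v6 WRITE a 13 -> skip
  v7 WRITE a 25 -> skip
  v8 WRITE c 3 -> skip
  v9 WRITE b 26 -> keep
  v10 WRITE b 17 -> drop (> snap)
  v11 WRITE e 12 -> skip
  v12 WRITE d 10 -> skip
  v13 WRITE d 5 -> skip
  v14 WRITE c 23 -> skip
  v15 WRITE c 25 -> skip
  v16 WRITE d 0 -> skip
  v17 WRITE c 20 -> skip
  v18 WRITE b 9 -> drop (> snap)
  v19 WRITE a 11 -> skip
  v20 WRITE a 28 -> skip
  v21 WRITE d 13 -> skip
  v22 WRITE a 25 -> skip
  v23 WRITE e 6 -> skip
  v24 WRITE b 15 -> drop (> snap)
  v25 WRITE e 16 -> skip
  v26 WRITE a 18 -> skip
  v27 WRITE b 10 -> drop (> snap)
  v28 WRITE c 27 -> skip
Collected: [(9, 26)]

Answer: v9 26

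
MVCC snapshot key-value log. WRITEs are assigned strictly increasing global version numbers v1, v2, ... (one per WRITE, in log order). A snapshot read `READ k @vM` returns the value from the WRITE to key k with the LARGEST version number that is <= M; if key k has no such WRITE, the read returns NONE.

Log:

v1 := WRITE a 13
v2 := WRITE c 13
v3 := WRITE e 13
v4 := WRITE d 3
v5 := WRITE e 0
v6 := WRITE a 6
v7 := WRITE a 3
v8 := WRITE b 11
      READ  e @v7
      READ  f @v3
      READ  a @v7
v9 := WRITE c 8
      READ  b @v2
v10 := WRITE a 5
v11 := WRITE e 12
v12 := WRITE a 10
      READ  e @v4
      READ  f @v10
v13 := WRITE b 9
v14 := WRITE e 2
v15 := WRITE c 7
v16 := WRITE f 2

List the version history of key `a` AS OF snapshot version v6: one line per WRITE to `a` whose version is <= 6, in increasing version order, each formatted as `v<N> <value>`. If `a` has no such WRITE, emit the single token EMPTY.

Scan writes for key=a with version <= 6:
  v1 WRITE a 13 -> keep
  v2 WRITE c 13 -> skip
  v3 WRITE e 13 -> skip
  v4 WRITE d 3 -> skip
  v5 WRITE e 0 -> skip
  v6 WRITE a 6 -> keep
  v7 WRITE a 3 -> drop (> snap)
  v8 WRITE b 11 -> skip
  v9 WRITE c 8 -> skip
  v10 WRITE a 5 -> drop (> snap)
  v11 WRITE e 12 -> skip
  v12 WRITE a 10 -> drop (> snap)
  v13 WRITE b 9 -> skip
  v14 WRITE e 2 -> skip
  v15 WRITE c 7 -> skip
  v16 WRITE f 2 -> skip
Collected: [(1, 13), (6, 6)]

Answer: v1 13
v6 6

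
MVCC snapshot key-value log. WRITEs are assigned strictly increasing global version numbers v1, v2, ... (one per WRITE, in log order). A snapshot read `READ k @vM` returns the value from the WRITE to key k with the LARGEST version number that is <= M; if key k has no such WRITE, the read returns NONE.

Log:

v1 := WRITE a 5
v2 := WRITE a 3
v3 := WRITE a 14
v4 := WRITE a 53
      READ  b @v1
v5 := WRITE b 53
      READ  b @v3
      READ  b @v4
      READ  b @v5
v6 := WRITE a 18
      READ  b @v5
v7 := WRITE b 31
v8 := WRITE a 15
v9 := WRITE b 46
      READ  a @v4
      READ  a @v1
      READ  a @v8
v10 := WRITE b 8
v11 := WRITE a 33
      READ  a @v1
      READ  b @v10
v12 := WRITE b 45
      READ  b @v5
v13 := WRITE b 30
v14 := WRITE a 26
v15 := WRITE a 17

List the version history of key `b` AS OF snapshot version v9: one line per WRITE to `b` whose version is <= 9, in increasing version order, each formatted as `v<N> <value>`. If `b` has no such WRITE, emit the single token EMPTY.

Scan writes for key=b with version <= 9:
  v1 WRITE a 5 -> skip
  v2 WRITE a 3 -> skip
  v3 WRITE a 14 -> skip
  v4 WRITE a 53 -> skip
  v5 WRITE b 53 -> keep
  v6 WRITE a 18 -> skip
  v7 WRITE b 31 -> keep
  v8 WRITE a 15 -> skip
  v9 WRITE b 46 -> keep
  v10 WRITE b 8 -> drop (> snap)
  v11 WRITE a 33 -> skip
  v12 WRITE b 45 -> drop (> snap)
  v13 WRITE b 30 -> drop (> snap)
  v14 WRITE a 26 -> skip
  v15 WRITE a 17 -> skip
Collected: [(5, 53), (7, 31), (9, 46)]

Answer: v5 53
v7 31
v9 46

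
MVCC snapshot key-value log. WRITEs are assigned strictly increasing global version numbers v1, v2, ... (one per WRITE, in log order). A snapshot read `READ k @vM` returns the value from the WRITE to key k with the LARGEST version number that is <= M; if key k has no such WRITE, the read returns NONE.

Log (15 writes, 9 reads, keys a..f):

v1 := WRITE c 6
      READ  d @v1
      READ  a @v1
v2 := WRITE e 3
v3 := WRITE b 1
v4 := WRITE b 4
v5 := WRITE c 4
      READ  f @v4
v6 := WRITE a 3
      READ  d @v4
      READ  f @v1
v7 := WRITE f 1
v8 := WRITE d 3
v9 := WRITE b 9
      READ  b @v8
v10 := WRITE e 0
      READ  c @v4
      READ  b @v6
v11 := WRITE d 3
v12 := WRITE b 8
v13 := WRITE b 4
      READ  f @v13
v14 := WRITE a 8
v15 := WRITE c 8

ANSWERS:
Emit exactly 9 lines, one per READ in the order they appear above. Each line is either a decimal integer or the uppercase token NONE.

v1: WRITE c=6  (c history now [(1, 6)])
READ d @v1: history=[] -> no version <= 1 -> NONE
READ a @v1: history=[] -> no version <= 1 -> NONE
v2: WRITE e=3  (e history now [(2, 3)])
v3: WRITE b=1  (b history now [(3, 1)])
v4: WRITE b=4  (b history now [(3, 1), (4, 4)])
v5: WRITE c=4  (c history now [(1, 6), (5, 4)])
READ f @v4: history=[] -> no version <= 4 -> NONE
v6: WRITE a=3  (a history now [(6, 3)])
READ d @v4: history=[] -> no version <= 4 -> NONE
READ f @v1: history=[] -> no version <= 1 -> NONE
v7: WRITE f=1  (f history now [(7, 1)])
v8: WRITE d=3  (d history now [(8, 3)])
v9: WRITE b=9  (b history now [(3, 1), (4, 4), (9, 9)])
READ b @v8: history=[(3, 1), (4, 4), (9, 9)] -> pick v4 -> 4
v10: WRITE e=0  (e history now [(2, 3), (10, 0)])
READ c @v4: history=[(1, 6), (5, 4)] -> pick v1 -> 6
READ b @v6: history=[(3, 1), (4, 4), (9, 9)] -> pick v4 -> 4
v11: WRITE d=3  (d history now [(8, 3), (11, 3)])
v12: WRITE b=8  (b history now [(3, 1), (4, 4), (9, 9), (12, 8)])
v13: WRITE b=4  (b history now [(3, 1), (4, 4), (9, 9), (12, 8), (13, 4)])
READ f @v13: history=[(7, 1)] -> pick v7 -> 1
v14: WRITE a=8  (a history now [(6, 3), (14, 8)])
v15: WRITE c=8  (c history now [(1, 6), (5, 4), (15, 8)])

Answer: NONE
NONE
NONE
NONE
NONE
4
6
4
1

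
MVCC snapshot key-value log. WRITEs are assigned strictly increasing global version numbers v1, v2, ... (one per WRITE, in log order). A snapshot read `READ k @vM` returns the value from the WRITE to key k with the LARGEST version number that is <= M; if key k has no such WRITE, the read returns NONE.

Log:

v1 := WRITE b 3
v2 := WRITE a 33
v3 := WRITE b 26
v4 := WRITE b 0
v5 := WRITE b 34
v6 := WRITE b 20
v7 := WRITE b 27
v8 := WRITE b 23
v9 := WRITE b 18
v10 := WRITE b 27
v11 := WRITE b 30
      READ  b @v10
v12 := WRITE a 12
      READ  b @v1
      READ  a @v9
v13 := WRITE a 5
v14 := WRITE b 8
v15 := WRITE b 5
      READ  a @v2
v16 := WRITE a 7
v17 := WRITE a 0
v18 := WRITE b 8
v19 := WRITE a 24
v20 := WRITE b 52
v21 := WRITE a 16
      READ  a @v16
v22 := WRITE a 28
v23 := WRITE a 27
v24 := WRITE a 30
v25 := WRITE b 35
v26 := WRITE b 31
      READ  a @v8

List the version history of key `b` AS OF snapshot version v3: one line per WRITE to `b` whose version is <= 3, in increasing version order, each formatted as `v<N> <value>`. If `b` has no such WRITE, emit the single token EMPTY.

Answer: v1 3
v3 26

Derivation:
Scan writes for key=b with version <= 3:
  v1 WRITE b 3 -> keep
  v2 WRITE a 33 -> skip
  v3 WRITE b 26 -> keep
  v4 WRITE b 0 -> drop (> snap)
  v5 WRITE b 34 -> drop (> snap)
  v6 WRITE b 20 -> drop (> snap)
  v7 WRITE b 27 -> drop (> snap)
  v8 WRITE b 23 -> drop (> snap)
  v9 WRITE b 18 -> drop (> snap)
  v10 WRITE b 27 -> drop (> snap)
  v11 WRITE b 30 -> drop (> snap)
  v12 WRITE a 12 -> skip
  v13 WRITE a 5 -> skip
  v14 WRITE b 8 -> drop (> snap)
  v15 WRITE b 5 -> drop (> snap)
  v16 WRITE a 7 -> skip
  v17 WRITE a 0 -> skip
  v18 WRITE b 8 -> drop (> snap)
  v19 WRITE a 24 -> skip
  v20 WRITE b 52 -> drop (> snap)
  v21 WRITE a 16 -> skip
  v22 WRITE a 28 -> skip
  v23 WRITE a 27 -> skip
  v24 WRITE a 30 -> skip
  v25 WRITE b 35 -> drop (> snap)
  v26 WRITE b 31 -> drop (> snap)
Collected: [(1, 3), (3, 26)]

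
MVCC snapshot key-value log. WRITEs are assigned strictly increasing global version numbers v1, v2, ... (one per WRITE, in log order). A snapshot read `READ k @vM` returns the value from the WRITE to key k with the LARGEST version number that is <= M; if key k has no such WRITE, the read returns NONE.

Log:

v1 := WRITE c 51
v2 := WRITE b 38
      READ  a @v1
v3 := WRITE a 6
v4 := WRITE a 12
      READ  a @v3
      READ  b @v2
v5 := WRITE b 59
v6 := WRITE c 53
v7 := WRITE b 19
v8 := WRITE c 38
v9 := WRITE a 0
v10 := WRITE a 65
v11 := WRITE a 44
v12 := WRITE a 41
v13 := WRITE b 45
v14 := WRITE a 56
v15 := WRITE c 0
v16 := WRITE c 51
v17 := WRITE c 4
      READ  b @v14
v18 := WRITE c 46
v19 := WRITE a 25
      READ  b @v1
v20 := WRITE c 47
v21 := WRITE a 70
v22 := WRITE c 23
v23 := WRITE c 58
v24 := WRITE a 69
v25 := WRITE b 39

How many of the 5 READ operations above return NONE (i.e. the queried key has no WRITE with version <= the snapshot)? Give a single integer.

Answer: 2

Derivation:
v1: WRITE c=51  (c history now [(1, 51)])
v2: WRITE b=38  (b history now [(2, 38)])
READ a @v1: history=[] -> no version <= 1 -> NONE
v3: WRITE a=6  (a history now [(3, 6)])
v4: WRITE a=12  (a history now [(3, 6), (4, 12)])
READ a @v3: history=[(3, 6), (4, 12)] -> pick v3 -> 6
READ b @v2: history=[(2, 38)] -> pick v2 -> 38
v5: WRITE b=59  (b history now [(2, 38), (5, 59)])
v6: WRITE c=53  (c history now [(1, 51), (6, 53)])
v7: WRITE b=19  (b history now [(2, 38), (5, 59), (7, 19)])
v8: WRITE c=38  (c history now [(1, 51), (6, 53), (8, 38)])
v9: WRITE a=0  (a history now [(3, 6), (4, 12), (9, 0)])
v10: WRITE a=65  (a history now [(3, 6), (4, 12), (9, 0), (10, 65)])
v11: WRITE a=44  (a history now [(3, 6), (4, 12), (9, 0), (10, 65), (11, 44)])
v12: WRITE a=41  (a history now [(3, 6), (4, 12), (9, 0), (10, 65), (11, 44), (12, 41)])
v13: WRITE b=45  (b history now [(2, 38), (5, 59), (7, 19), (13, 45)])
v14: WRITE a=56  (a history now [(3, 6), (4, 12), (9, 0), (10, 65), (11, 44), (12, 41), (14, 56)])
v15: WRITE c=0  (c history now [(1, 51), (6, 53), (8, 38), (15, 0)])
v16: WRITE c=51  (c history now [(1, 51), (6, 53), (8, 38), (15, 0), (16, 51)])
v17: WRITE c=4  (c history now [(1, 51), (6, 53), (8, 38), (15, 0), (16, 51), (17, 4)])
READ b @v14: history=[(2, 38), (5, 59), (7, 19), (13, 45)] -> pick v13 -> 45
v18: WRITE c=46  (c history now [(1, 51), (6, 53), (8, 38), (15, 0), (16, 51), (17, 4), (18, 46)])
v19: WRITE a=25  (a history now [(3, 6), (4, 12), (9, 0), (10, 65), (11, 44), (12, 41), (14, 56), (19, 25)])
READ b @v1: history=[(2, 38), (5, 59), (7, 19), (13, 45)] -> no version <= 1 -> NONE
v20: WRITE c=47  (c history now [(1, 51), (6, 53), (8, 38), (15, 0), (16, 51), (17, 4), (18, 46), (20, 47)])
v21: WRITE a=70  (a history now [(3, 6), (4, 12), (9, 0), (10, 65), (11, 44), (12, 41), (14, 56), (19, 25), (21, 70)])
v22: WRITE c=23  (c history now [(1, 51), (6, 53), (8, 38), (15, 0), (16, 51), (17, 4), (18, 46), (20, 47), (22, 23)])
v23: WRITE c=58  (c history now [(1, 51), (6, 53), (8, 38), (15, 0), (16, 51), (17, 4), (18, 46), (20, 47), (22, 23), (23, 58)])
v24: WRITE a=69  (a history now [(3, 6), (4, 12), (9, 0), (10, 65), (11, 44), (12, 41), (14, 56), (19, 25), (21, 70), (24, 69)])
v25: WRITE b=39  (b history now [(2, 38), (5, 59), (7, 19), (13, 45), (25, 39)])
Read results in order: ['NONE', '6', '38', '45', 'NONE']
NONE count = 2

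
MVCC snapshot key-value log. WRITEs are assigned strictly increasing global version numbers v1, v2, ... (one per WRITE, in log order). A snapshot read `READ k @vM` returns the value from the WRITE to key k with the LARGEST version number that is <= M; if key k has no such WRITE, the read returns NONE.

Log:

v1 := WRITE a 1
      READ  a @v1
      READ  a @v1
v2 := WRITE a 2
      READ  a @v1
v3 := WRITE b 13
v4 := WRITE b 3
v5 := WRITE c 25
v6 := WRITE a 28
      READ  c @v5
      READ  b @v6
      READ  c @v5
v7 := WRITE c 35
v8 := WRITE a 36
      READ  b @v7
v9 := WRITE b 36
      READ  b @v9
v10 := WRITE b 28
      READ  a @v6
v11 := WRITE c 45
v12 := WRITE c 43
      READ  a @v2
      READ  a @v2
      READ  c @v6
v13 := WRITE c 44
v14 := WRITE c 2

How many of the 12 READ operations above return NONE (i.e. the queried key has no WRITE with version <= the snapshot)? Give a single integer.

v1: WRITE a=1  (a history now [(1, 1)])
READ a @v1: history=[(1, 1)] -> pick v1 -> 1
READ a @v1: history=[(1, 1)] -> pick v1 -> 1
v2: WRITE a=2  (a history now [(1, 1), (2, 2)])
READ a @v1: history=[(1, 1), (2, 2)] -> pick v1 -> 1
v3: WRITE b=13  (b history now [(3, 13)])
v4: WRITE b=3  (b history now [(3, 13), (4, 3)])
v5: WRITE c=25  (c history now [(5, 25)])
v6: WRITE a=28  (a history now [(1, 1), (2, 2), (6, 28)])
READ c @v5: history=[(5, 25)] -> pick v5 -> 25
READ b @v6: history=[(3, 13), (4, 3)] -> pick v4 -> 3
READ c @v5: history=[(5, 25)] -> pick v5 -> 25
v7: WRITE c=35  (c history now [(5, 25), (7, 35)])
v8: WRITE a=36  (a history now [(1, 1), (2, 2), (6, 28), (8, 36)])
READ b @v7: history=[(3, 13), (4, 3)] -> pick v4 -> 3
v9: WRITE b=36  (b history now [(3, 13), (4, 3), (9, 36)])
READ b @v9: history=[(3, 13), (4, 3), (9, 36)] -> pick v9 -> 36
v10: WRITE b=28  (b history now [(3, 13), (4, 3), (9, 36), (10, 28)])
READ a @v6: history=[(1, 1), (2, 2), (6, 28), (8, 36)] -> pick v6 -> 28
v11: WRITE c=45  (c history now [(5, 25), (7, 35), (11, 45)])
v12: WRITE c=43  (c history now [(5, 25), (7, 35), (11, 45), (12, 43)])
READ a @v2: history=[(1, 1), (2, 2), (6, 28), (8, 36)] -> pick v2 -> 2
READ a @v2: history=[(1, 1), (2, 2), (6, 28), (8, 36)] -> pick v2 -> 2
READ c @v6: history=[(5, 25), (7, 35), (11, 45), (12, 43)] -> pick v5 -> 25
v13: WRITE c=44  (c history now [(5, 25), (7, 35), (11, 45), (12, 43), (13, 44)])
v14: WRITE c=2  (c history now [(5, 25), (7, 35), (11, 45), (12, 43), (13, 44), (14, 2)])
Read results in order: ['1', '1', '1', '25', '3', '25', '3', '36', '28', '2', '2', '25']
NONE count = 0

Answer: 0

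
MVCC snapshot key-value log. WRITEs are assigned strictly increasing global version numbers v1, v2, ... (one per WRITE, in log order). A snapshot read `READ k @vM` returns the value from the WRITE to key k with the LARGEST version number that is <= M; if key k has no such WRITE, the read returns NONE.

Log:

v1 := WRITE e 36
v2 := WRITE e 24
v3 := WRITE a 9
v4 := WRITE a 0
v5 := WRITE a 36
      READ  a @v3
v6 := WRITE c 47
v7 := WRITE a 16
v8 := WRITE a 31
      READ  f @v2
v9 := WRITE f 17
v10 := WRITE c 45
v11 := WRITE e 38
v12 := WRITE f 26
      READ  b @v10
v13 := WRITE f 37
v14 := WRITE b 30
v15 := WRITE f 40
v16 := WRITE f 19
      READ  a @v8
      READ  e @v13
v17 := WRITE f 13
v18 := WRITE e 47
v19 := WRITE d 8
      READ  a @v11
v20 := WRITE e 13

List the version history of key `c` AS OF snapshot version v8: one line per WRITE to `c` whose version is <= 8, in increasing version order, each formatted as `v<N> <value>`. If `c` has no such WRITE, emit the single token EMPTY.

Answer: v6 47

Derivation:
Scan writes for key=c with version <= 8:
  v1 WRITE e 36 -> skip
  v2 WRITE e 24 -> skip
  v3 WRITE a 9 -> skip
  v4 WRITE a 0 -> skip
  v5 WRITE a 36 -> skip
  v6 WRITE c 47 -> keep
  v7 WRITE a 16 -> skip
  v8 WRITE a 31 -> skip
  v9 WRITE f 17 -> skip
  v10 WRITE c 45 -> drop (> snap)
  v11 WRITE e 38 -> skip
  v12 WRITE f 26 -> skip
  v13 WRITE f 37 -> skip
  v14 WRITE b 30 -> skip
  v15 WRITE f 40 -> skip
  v16 WRITE f 19 -> skip
  v17 WRITE f 13 -> skip
  v18 WRITE e 47 -> skip
  v19 WRITE d 8 -> skip
  v20 WRITE e 13 -> skip
Collected: [(6, 47)]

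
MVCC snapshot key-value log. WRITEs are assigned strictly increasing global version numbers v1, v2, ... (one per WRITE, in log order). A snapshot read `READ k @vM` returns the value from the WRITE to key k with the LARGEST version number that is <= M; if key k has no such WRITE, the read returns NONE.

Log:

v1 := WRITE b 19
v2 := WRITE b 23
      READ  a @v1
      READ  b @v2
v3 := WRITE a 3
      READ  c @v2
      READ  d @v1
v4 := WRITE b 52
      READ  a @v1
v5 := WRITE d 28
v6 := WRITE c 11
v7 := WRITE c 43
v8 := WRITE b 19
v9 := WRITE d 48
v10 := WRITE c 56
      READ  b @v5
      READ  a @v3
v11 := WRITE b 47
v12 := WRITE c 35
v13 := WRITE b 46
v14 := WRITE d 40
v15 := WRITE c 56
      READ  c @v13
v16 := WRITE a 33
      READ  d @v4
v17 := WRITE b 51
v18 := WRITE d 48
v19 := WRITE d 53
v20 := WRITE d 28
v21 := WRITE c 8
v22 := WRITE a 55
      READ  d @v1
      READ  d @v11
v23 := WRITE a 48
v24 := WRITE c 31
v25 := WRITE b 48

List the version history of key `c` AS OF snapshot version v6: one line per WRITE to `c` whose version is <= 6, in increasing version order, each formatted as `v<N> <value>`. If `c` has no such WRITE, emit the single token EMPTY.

Answer: v6 11

Derivation:
Scan writes for key=c with version <= 6:
  v1 WRITE b 19 -> skip
  v2 WRITE b 23 -> skip
  v3 WRITE a 3 -> skip
  v4 WRITE b 52 -> skip
  v5 WRITE d 28 -> skip
  v6 WRITE c 11 -> keep
  v7 WRITE c 43 -> drop (> snap)
  v8 WRITE b 19 -> skip
  v9 WRITE d 48 -> skip
  v10 WRITE c 56 -> drop (> snap)
  v11 WRITE b 47 -> skip
  v12 WRITE c 35 -> drop (> snap)
  v13 WRITE b 46 -> skip
  v14 WRITE d 40 -> skip
  v15 WRITE c 56 -> drop (> snap)
  v16 WRITE a 33 -> skip
  v17 WRITE b 51 -> skip
  v18 WRITE d 48 -> skip
  v19 WRITE d 53 -> skip
  v20 WRITE d 28 -> skip
  v21 WRITE c 8 -> drop (> snap)
  v22 WRITE a 55 -> skip
  v23 WRITE a 48 -> skip
  v24 WRITE c 31 -> drop (> snap)
  v25 WRITE b 48 -> skip
Collected: [(6, 11)]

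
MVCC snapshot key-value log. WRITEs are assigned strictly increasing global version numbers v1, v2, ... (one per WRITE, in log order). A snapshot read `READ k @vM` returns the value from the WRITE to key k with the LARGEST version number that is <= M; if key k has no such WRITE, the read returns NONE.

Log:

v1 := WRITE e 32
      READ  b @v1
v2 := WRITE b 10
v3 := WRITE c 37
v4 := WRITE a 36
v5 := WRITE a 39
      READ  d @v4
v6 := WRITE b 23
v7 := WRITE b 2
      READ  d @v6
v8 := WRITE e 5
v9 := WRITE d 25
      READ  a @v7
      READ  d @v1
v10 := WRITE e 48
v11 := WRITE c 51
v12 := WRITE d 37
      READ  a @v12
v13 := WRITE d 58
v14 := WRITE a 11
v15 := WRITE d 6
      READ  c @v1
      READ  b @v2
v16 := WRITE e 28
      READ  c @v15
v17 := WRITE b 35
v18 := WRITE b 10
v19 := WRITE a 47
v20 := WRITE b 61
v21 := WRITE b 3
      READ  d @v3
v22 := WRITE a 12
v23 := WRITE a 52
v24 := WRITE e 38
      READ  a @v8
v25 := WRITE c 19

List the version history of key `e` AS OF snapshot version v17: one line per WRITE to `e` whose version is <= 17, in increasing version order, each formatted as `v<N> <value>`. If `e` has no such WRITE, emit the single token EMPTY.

Answer: v1 32
v8 5
v10 48
v16 28

Derivation:
Scan writes for key=e with version <= 17:
  v1 WRITE e 32 -> keep
  v2 WRITE b 10 -> skip
  v3 WRITE c 37 -> skip
  v4 WRITE a 36 -> skip
  v5 WRITE a 39 -> skip
  v6 WRITE b 23 -> skip
  v7 WRITE b 2 -> skip
  v8 WRITE e 5 -> keep
  v9 WRITE d 25 -> skip
  v10 WRITE e 48 -> keep
  v11 WRITE c 51 -> skip
  v12 WRITE d 37 -> skip
  v13 WRITE d 58 -> skip
  v14 WRITE a 11 -> skip
  v15 WRITE d 6 -> skip
  v16 WRITE e 28 -> keep
  v17 WRITE b 35 -> skip
  v18 WRITE b 10 -> skip
  v19 WRITE a 47 -> skip
  v20 WRITE b 61 -> skip
  v21 WRITE b 3 -> skip
  v22 WRITE a 12 -> skip
  v23 WRITE a 52 -> skip
  v24 WRITE e 38 -> drop (> snap)
  v25 WRITE c 19 -> skip
Collected: [(1, 32), (8, 5), (10, 48), (16, 28)]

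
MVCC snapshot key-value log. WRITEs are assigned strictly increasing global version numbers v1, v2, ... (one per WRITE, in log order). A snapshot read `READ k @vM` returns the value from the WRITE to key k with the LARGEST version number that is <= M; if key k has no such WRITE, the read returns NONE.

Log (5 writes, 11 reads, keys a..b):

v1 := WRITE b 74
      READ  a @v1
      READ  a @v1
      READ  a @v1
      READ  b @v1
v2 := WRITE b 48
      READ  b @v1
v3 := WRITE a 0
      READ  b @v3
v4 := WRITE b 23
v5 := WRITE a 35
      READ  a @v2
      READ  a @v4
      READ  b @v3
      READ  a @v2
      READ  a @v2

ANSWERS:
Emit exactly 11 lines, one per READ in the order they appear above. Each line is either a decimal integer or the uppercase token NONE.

Answer: NONE
NONE
NONE
74
74
48
NONE
0
48
NONE
NONE

Derivation:
v1: WRITE b=74  (b history now [(1, 74)])
READ a @v1: history=[] -> no version <= 1 -> NONE
READ a @v1: history=[] -> no version <= 1 -> NONE
READ a @v1: history=[] -> no version <= 1 -> NONE
READ b @v1: history=[(1, 74)] -> pick v1 -> 74
v2: WRITE b=48  (b history now [(1, 74), (2, 48)])
READ b @v1: history=[(1, 74), (2, 48)] -> pick v1 -> 74
v3: WRITE a=0  (a history now [(3, 0)])
READ b @v3: history=[(1, 74), (2, 48)] -> pick v2 -> 48
v4: WRITE b=23  (b history now [(1, 74), (2, 48), (4, 23)])
v5: WRITE a=35  (a history now [(3, 0), (5, 35)])
READ a @v2: history=[(3, 0), (5, 35)] -> no version <= 2 -> NONE
READ a @v4: history=[(3, 0), (5, 35)] -> pick v3 -> 0
READ b @v3: history=[(1, 74), (2, 48), (4, 23)] -> pick v2 -> 48
READ a @v2: history=[(3, 0), (5, 35)] -> no version <= 2 -> NONE
READ a @v2: history=[(3, 0), (5, 35)] -> no version <= 2 -> NONE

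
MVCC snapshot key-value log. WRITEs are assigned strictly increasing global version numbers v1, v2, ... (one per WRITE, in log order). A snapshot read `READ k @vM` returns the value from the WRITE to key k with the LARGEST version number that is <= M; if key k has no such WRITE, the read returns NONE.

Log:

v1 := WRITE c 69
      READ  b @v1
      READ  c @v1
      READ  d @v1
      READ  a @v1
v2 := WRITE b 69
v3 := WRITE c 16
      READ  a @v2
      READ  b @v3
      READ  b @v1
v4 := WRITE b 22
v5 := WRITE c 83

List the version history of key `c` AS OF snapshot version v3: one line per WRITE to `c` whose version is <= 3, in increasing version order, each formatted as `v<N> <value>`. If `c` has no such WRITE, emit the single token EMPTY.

Answer: v1 69
v3 16

Derivation:
Scan writes for key=c with version <= 3:
  v1 WRITE c 69 -> keep
  v2 WRITE b 69 -> skip
  v3 WRITE c 16 -> keep
  v4 WRITE b 22 -> skip
  v5 WRITE c 83 -> drop (> snap)
Collected: [(1, 69), (3, 16)]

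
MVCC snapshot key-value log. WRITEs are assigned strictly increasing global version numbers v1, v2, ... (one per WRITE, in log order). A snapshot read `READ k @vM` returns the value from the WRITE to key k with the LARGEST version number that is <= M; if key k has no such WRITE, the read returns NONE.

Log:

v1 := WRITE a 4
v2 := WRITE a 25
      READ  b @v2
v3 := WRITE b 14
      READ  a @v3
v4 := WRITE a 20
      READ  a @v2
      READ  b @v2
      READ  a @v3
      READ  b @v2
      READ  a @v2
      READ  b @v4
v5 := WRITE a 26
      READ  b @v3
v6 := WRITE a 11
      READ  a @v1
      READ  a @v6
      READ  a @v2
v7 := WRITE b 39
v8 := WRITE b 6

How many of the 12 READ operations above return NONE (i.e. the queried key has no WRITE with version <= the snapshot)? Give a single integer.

v1: WRITE a=4  (a history now [(1, 4)])
v2: WRITE a=25  (a history now [(1, 4), (2, 25)])
READ b @v2: history=[] -> no version <= 2 -> NONE
v3: WRITE b=14  (b history now [(3, 14)])
READ a @v3: history=[(1, 4), (2, 25)] -> pick v2 -> 25
v4: WRITE a=20  (a history now [(1, 4), (2, 25), (4, 20)])
READ a @v2: history=[(1, 4), (2, 25), (4, 20)] -> pick v2 -> 25
READ b @v2: history=[(3, 14)] -> no version <= 2 -> NONE
READ a @v3: history=[(1, 4), (2, 25), (4, 20)] -> pick v2 -> 25
READ b @v2: history=[(3, 14)] -> no version <= 2 -> NONE
READ a @v2: history=[(1, 4), (2, 25), (4, 20)] -> pick v2 -> 25
READ b @v4: history=[(3, 14)] -> pick v3 -> 14
v5: WRITE a=26  (a history now [(1, 4), (2, 25), (4, 20), (5, 26)])
READ b @v3: history=[(3, 14)] -> pick v3 -> 14
v6: WRITE a=11  (a history now [(1, 4), (2, 25), (4, 20), (5, 26), (6, 11)])
READ a @v1: history=[(1, 4), (2, 25), (4, 20), (5, 26), (6, 11)] -> pick v1 -> 4
READ a @v6: history=[(1, 4), (2, 25), (4, 20), (5, 26), (6, 11)] -> pick v6 -> 11
READ a @v2: history=[(1, 4), (2, 25), (4, 20), (5, 26), (6, 11)] -> pick v2 -> 25
v7: WRITE b=39  (b history now [(3, 14), (7, 39)])
v8: WRITE b=6  (b history now [(3, 14), (7, 39), (8, 6)])
Read results in order: ['NONE', '25', '25', 'NONE', '25', 'NONE', '25', '14', '14', '4', '11', '25']
NONE count = 3

Answer: 3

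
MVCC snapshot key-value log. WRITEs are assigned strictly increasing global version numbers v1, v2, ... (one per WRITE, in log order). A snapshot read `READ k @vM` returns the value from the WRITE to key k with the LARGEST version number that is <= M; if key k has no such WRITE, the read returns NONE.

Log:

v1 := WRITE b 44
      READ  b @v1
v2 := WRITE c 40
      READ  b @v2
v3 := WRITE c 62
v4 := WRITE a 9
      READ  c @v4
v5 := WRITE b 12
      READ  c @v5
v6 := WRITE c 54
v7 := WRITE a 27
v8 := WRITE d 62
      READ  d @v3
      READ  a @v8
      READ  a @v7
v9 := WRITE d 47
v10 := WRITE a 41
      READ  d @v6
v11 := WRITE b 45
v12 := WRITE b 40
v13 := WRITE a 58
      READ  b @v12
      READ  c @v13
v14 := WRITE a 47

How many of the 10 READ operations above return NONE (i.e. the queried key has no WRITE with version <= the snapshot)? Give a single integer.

Answer: 2

Derivation:
v1: WRITE b=44  (b history now [(1, 44)])
READ b @v1: history=[(1, 44)] -> pick v1 -> 44
v2: WRITE c=40  (c history now [(2, 40)])
READ b @v2: history=[(1, 44)] -> pick v1 -> 44
v3: WRITE c=62  (c history now [(2, 40), (3, 62)])
v4: WRITE a=9  (a history now [(4, 9)])
READ c @v4: history=[(2, 40), (3, 62)] -> pick v3 -> 62
v5: WRITE b=12  (b history now [(1, 44), (5, 12)])
READ c @v5: history=[(2, 40), (3, 62)] -> pick v3 -> 62
v6: WRITE c=54  (c history now [(2, 40), (3, 62), (6, 54)])
v7: WRITE a=27  (a history now [(4, 9), (7, 27)])
v8: WRITE d=62  (d history now [(8, 62)])
READ d @v3: history=[(8, 62)] -> no version <= 3 -> NONE
READ a @v8: history=[(4, 9), (7, 27)] -> pick v7 -> 27
READ a @v7: history=[(4, 9), (7, 27)] -> pick v7 -> 27
v9: WRITE d=47  (d history now [(8, 62), (9, 47)])
v10: WRITE a=41  (a history now [(4, 9), (7, 27), (10, 41)])
READ d @v6: history=[(8, 62), (9, 47)] -> no version <= 6 -> NONE
v11: WRITE b=45  (b history now [(1, 44), (5, 12), (11, 45)])
v12: WRITE b=40  (b history now [(1, 44), (5, 12), (11, 45), (12, 40)])
v13: WRITE a=58  (a history now [(4, 9), (7, 27), (10, 41), (13, 58)])
READ b @v12: history=[(1, 44), (5, 12), (11, 45), (12, 40)] -> pick v12 -> 40
READ c @v13: history=[(2, 40), (3, 62), (6, 54)] -> pick v6 -> 54
v14: WRITE a=47  (a history now [(4, 9), (7, 27), (10, 41), (13, 58), (14, 47)])
Read results in order: ['44', '44', '62', '62', 'NONE', '27', '27', 'NONE', '40', '54']
NONE count = 2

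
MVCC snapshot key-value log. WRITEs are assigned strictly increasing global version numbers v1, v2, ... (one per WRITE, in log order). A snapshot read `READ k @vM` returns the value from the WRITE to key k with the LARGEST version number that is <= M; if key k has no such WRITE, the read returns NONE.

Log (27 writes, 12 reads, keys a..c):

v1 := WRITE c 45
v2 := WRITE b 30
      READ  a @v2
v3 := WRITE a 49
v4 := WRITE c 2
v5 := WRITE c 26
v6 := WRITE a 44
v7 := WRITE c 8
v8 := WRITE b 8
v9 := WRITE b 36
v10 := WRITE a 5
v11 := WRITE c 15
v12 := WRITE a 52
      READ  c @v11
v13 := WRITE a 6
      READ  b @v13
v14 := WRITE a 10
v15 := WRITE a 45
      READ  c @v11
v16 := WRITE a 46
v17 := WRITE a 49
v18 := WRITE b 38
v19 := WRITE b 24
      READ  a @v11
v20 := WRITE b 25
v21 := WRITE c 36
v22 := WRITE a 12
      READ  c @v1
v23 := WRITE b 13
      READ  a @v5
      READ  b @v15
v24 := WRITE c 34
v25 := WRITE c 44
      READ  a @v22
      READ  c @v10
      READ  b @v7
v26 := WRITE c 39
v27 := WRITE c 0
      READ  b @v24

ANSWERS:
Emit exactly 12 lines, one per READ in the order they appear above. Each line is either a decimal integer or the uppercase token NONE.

v1: WRITE c=45  (c history now [(1, 45)])
v2: WRITE b=30  (b history now [(2, 30)])
READ a @v2: history=[] -> no version <= 2 -> NONE
v3: WRITE a=49  (a history now [(3, 49)])
v4: WRITE c=2  (c history now [(1, 45), (4, 2)])
v5: WRITE c=26  (c history now [(1, 45), (4, 2), (5, 26)])
v6: WRITE a=44  (a history now [(3, 49), (6, 44)])
v7: WRITE c=8  (c history now [(1, 45), (4, 2), (5, 26), (7, 8)])
v8: WRITE b=8  (b history now [(2, 30), (8, 8)])
v9: WRITE b=36  (b history now [(2, 30), (8, 8), (9, 36)])
v10: WRITE a=5  (a history now [(3, 49), (6, 44), (10, 5)])
v11: WRITE c=15  (c history now [(1, 45), (4, 2), (5, 26), (7, 8), (11, 15)])
v12: WRITE a=52  (a history now [(3, 49), (6, 44), (10, 5), (12, 52)])
READ c @v11: history=[(1, 45), (4, 2), (5, 26), (7, 8), (11, 15)] -> pick v11 -> 15
v13: WRITE a=6  (a history now [(3, 49), (6, 44), (10, 5), (12, 52), (13, 6)])
READ b @v13: history=[(2, 30), (8, 8), (9, 36)] -> pick v9 -> 36
v14: WRITE a=10  (a history now [(3, 49), (6, 44), (10, 5), (12, 52), (13, 6), (14, 10)])
v15: WRITE a=45  (a history now [(3, 49), (6, 44), (10, 5), (12, 52), (13, 6), (14, 10), (15, 45)])
READ c @v11: history=[(1, 45), (4, 2), (5, 26), (7, 8), (11, 15)] -> pick v11 -> 15
v16: WRITE a=46  (a history now [(3, 49), (6, 44), (10, 5), (12, 52), (13, 6), (14, 10), (15, 45), (16, 46)])
v17: WRITE a=49  (a history now [(3, 49), (6, 44), (10, 5), (12, 52), (13, 6), (14, 10), (15, 45), (16, 46), (17, 49)])
v18: WRITE b=38  (b history now [(2, 30), (8, 8), (9, 36), (18, 38)])
v19: WRITE b=24  (b history now [(2, 30), (8, 8), (9, 36), (18, 38), (19, 24)])
READ a @v11: history=[(3, 49), (6, 44), (10, 5), (12, 52), (13, 6), (14, 10), (15, 45), (16, 46), (17, 49)] -> pick v10 -> 5
v20: WRITE b=25  (b history now [(2, 30), (8, 8), (9, 36), (18, 38), (19, 24), (20, 25)])
v21: WRITE c=36  (c history now [(1, 45), (4, 2), (5, 26), (7, 8), (11, 15), (21, 36)])
v22: WRITE a=12  (a history now [(3, 49), (6, 44), (10, 5), (12, 52), (13, 6), (14, 10), (15, 45), (16, 46), (17, 49), (22, 12)])
READ c @v1: history=[(1, 45), (4, 2), (5, 26), (7, 8), (11, 15), (21, 36)] -> pick v1 -> 45
v23: WRITE b=13  (b history now [(2, 30), (8, 8), (9, 36), (18, 38), (19, 24), (20, 25), (23, 13)])
READ a @v5: history=[(3, 49), (6, 44), (10, 5), (12, 52), (13, 6), (14, 10), (15, 45), (16, 46), (17, 49), (22, 12)] -> pick v3 -> 49
READ b @v15: history=[(2, 30), (8, 8), (9, 36), (18, 38), (19, 24), (20, 25), (23, 13)] -> pick v9 -> 36
v24: WRITE c=34  (c history now [(1, 45), (4, 2), (5, 26), (7, 8), (11, 15), (21, 36), (24, 34)])
v25: WRITE c=44  (c history now [(1, 45), (4, 2), (5, 26), (7, 8), (11, 15), (21, 36), (24, 34), (25, 44)])
READ a @v22: history=[(3, 49), (6, 44), (10, 5), (12, 52), (13, 6), (14, 10), (15, 45), (16, 46), (17, 49), (22, 12)] -> pick v22 -> 12
READ c @v10: history=[(1, 45), (4, 2), (5, 26), (7, 8), (11, 15), (21, 36), (24, 34), (25, 44)] -> pick v7 -> 8
READ b @v7: history=[(2, 30), (8, 8), (9, 36), (18, 38), (19, 24), (20, 25), (23, 13)] -> pick v2 -> 30
v26: WRITE c=39  (c history now [(1, 45), (4, 2), (5, 26), (7, 8), (11, 15), (21, 36), (24, 34), (25, 44), (26, 39)])
v27: WRITE c=0  (c history now [(1, 45), (4, 2), (5, 26), (7, 8), (11, 15), (21, 36), (24, 34), (25, 44), (26, 39), (27, 0)])
READ b @v24: history=[(2, 30), (8, 8), (9, 36), (18, 38), (19, 24), (20, 25), (23, 13)] -> pick v23 -> 13

Answer: NONE
15
36
15
5
45
49
36
12
8
30
13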